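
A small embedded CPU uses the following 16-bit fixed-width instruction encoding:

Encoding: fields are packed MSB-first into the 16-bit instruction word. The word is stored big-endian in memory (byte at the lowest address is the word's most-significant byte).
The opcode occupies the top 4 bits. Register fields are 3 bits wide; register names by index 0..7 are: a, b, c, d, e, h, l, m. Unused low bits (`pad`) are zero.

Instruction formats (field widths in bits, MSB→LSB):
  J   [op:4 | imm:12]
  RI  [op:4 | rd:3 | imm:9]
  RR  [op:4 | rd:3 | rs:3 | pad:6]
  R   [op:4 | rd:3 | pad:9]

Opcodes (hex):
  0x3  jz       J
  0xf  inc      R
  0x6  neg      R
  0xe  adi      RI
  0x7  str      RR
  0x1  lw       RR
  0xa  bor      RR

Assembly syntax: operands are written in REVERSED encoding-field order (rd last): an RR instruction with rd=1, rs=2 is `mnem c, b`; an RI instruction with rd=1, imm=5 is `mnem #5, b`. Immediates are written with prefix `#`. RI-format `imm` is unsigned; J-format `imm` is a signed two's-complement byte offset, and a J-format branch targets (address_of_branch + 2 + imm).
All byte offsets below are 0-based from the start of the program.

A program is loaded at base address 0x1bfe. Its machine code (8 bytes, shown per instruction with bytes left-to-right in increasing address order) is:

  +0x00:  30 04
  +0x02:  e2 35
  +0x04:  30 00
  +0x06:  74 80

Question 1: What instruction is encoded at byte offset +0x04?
[04] 30 00 → 0x3000
  top 4b → 0x3 → jz [J]
  imm: (w>>0)&0xfff=0x0 → #0

jz #0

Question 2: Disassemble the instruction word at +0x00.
jz #4

[00] 30 04 → 0x3004
  op=0x3004>>12=0x3 ⇒ jz (J)
  imm: (w>>0)&0xfff=0x4 → #4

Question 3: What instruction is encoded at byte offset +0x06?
str c, c

off 0x06: read 74 80 as big → 0x7480
  opcode bits[15:12]=0x7: str/RR
  rd: (w>>9)&0x7=0x2 → c
  rs: (w>>6)&0x7=0x2 → c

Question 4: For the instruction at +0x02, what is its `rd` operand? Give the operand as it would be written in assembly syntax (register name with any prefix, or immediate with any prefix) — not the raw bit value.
b

@+02  big-endian(e2 35) = 0xe235
  op=0xe235>>12=0xe ⇒ adi (RI)
  [11:9] rd=1 = b
  [8:0] imm=53 = #53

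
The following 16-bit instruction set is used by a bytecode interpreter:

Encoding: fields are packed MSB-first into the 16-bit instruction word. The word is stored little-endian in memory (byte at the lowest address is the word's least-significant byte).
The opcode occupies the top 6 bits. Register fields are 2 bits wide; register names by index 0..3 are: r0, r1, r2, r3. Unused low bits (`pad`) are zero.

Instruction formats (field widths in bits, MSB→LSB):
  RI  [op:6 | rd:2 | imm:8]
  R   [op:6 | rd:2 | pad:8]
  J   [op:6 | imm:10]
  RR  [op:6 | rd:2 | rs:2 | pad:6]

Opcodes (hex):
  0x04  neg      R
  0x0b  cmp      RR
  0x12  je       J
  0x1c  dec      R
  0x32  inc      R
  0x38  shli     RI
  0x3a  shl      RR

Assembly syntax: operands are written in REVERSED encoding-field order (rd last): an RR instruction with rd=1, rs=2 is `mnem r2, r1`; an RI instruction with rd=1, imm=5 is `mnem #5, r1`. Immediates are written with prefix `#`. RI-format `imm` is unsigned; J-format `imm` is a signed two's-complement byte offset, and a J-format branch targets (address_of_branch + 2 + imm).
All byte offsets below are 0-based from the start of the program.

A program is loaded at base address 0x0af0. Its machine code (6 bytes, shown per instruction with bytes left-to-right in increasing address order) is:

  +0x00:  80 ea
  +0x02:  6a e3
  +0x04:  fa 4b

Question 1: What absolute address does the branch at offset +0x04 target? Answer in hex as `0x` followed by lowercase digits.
[04] fa 4b → 0x4bfa
  op=0x4bfa>>10=0x12 ⇒ je (J)
  imm@[9:0]=0x3fa (s10→-6) ⇒ #-6
  target = base 0x0af0 + off 0x04 + 2 + imm -6 = 0x0af0

0x0af0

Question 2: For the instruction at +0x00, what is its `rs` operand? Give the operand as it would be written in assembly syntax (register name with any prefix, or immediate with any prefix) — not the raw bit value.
r2

+0x00: 80 ea ⇒ word 0xea80 (little)
  opcode bits[15:10]=0x3a: shl/RR
  [9:8] rd=2 = r2
  [7:6] rs=2 = r2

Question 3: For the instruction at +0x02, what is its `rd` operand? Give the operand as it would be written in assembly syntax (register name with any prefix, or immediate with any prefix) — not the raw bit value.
r3

@+02  little-endian(6a e3) = 0xe36a
  opcode bits[15:10]=0x38: shli/RI
  rd@[9:8]=0x3 ⇒ r3
  imm@[7:0]=0x6a ⇒ #106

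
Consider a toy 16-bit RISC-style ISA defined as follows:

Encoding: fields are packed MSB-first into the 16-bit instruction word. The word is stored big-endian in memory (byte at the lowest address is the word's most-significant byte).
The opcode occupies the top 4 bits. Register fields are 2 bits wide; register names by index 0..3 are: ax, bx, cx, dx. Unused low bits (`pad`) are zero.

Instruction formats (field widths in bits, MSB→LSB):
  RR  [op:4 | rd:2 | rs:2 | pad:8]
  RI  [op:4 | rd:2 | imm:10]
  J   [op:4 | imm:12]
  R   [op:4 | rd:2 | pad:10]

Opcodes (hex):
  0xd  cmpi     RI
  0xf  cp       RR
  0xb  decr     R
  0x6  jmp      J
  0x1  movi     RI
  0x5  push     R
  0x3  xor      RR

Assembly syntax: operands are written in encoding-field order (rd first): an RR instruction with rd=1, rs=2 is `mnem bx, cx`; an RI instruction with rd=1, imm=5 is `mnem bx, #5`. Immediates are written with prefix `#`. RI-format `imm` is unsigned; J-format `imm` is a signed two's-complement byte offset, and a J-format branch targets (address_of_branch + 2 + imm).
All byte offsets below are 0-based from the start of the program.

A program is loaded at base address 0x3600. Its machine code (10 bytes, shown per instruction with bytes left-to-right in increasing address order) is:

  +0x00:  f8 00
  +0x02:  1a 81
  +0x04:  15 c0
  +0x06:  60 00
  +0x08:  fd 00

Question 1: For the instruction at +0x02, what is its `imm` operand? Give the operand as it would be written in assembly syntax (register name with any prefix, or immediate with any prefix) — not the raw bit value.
@+02  big-endian(1a 81) = 0x1a81
  opcode bits[15:12]=0x1: movi/RI
  rd@[11:10]=0x2 ⇒ cx
  imm@[9:0]=0x281 ⇒ #641

#641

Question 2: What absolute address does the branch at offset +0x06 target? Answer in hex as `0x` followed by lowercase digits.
0x3608

@+06  big-endian(60 00) = 0x6000
  top 4b → 0x6 → jmp [J]
  [11:0] imm=0 = #0
  target = base 0x3600 + off 0x06 + 2 + imm 0 = 0x3608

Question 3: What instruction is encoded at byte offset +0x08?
off 0x08: read fd 00 as big → 0xfd00
  top 4b → 0xf → cp [RR]
  rd@[11:10]=0x3 ⇒ dx
  rs@[9:8]=0x1 ⇒ bx

cp dx, bx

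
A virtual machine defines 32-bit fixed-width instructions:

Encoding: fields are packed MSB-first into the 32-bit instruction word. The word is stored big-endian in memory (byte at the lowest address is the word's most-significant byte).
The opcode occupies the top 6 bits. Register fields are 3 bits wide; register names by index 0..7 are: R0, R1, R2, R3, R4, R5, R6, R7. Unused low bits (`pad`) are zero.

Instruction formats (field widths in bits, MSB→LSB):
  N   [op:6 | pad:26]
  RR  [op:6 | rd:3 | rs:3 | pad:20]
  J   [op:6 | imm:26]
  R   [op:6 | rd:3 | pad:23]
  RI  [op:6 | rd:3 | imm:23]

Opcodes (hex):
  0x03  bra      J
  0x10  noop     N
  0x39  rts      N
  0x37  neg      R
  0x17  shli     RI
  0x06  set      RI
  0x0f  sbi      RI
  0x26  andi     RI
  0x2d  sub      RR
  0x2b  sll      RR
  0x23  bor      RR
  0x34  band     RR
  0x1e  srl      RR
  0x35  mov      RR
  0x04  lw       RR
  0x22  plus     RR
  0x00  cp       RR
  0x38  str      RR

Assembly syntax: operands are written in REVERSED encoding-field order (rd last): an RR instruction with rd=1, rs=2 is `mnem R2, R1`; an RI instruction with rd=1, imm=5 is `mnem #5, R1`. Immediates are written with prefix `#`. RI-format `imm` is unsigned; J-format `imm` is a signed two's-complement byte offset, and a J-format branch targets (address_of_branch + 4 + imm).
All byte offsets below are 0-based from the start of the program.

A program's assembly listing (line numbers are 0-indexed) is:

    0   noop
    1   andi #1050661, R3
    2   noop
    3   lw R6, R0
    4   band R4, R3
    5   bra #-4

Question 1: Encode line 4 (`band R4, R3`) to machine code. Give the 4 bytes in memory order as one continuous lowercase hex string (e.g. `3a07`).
4. band fields op=0x34:6|rd=3:3|rs=4:3|pad=0:20 → word d1c00000h → d1 c0 00 00

d1c00000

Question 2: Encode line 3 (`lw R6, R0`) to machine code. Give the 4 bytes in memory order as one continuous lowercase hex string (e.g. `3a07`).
10600000

3. lw fields op=0x4:6|rd=0:3|rs=6:3|pad=0:20 → word 10600000h → 10 60 00 00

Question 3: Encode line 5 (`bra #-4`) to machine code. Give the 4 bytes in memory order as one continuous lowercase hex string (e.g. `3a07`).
line 5 (bra): pack op=0x3:6|imm=-4:26 = 0x0ffffffc; big→ 0f ff ff fc

0ffffffc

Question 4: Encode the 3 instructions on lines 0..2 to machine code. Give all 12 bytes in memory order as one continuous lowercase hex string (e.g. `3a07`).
0. noop fields op=0x10:6|pad=0:26 → word 40000000h → 40 00 00 00
1. andi fields op=0x26:6|rd=3:3|imm=1050661:23 → word 99900825h → 99 90 08 25
2. noop fields op=0x10:6|pad=0:26 → word 40000000h → 40 00 00 00

400000009990082540000000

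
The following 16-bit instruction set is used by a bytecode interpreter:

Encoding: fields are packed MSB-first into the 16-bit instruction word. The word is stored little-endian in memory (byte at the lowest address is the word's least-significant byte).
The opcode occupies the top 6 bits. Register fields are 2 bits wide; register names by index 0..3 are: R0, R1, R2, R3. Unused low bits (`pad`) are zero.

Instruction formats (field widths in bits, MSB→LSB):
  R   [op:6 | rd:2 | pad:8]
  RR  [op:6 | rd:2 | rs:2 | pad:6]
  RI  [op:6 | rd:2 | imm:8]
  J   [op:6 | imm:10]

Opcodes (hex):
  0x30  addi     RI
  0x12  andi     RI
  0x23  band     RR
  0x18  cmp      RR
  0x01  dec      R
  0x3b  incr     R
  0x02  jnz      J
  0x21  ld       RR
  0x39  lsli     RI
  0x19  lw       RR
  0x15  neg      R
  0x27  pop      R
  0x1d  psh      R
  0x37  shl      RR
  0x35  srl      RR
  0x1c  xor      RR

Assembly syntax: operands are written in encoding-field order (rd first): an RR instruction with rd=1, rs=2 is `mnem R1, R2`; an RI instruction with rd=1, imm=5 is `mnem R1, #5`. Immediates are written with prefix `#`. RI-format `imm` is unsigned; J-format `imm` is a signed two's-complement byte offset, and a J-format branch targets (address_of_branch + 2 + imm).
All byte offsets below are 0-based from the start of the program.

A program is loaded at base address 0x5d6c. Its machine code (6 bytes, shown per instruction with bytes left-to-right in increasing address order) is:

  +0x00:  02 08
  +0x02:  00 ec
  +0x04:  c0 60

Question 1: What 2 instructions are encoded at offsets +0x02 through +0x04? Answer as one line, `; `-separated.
incr R0; cmp R0, R3

off 0x02: read 00 ec as little → 0xec00
  opcode bits[15:10]=0x3b: incr/R
  [9:8] rd=0 = R0
off 0x04: read c0 60 as little → 0x60c0
  opcode bits[15:10]=0x18: cmp/RR
  [9:8] rd=0 = R0
  [7:6] rs=3 = R3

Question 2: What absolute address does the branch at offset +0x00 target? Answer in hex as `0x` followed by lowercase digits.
@+00  little-endian(02 08) = 0x0802
  opcode bits[15:10]=0x2: jnz/J
  imm: (w>>0)&0x3ff=0x2 → #2
  target = base 0x5d6c + off 0x00 + 2 + imm 2 = 0x5d70

0x5d70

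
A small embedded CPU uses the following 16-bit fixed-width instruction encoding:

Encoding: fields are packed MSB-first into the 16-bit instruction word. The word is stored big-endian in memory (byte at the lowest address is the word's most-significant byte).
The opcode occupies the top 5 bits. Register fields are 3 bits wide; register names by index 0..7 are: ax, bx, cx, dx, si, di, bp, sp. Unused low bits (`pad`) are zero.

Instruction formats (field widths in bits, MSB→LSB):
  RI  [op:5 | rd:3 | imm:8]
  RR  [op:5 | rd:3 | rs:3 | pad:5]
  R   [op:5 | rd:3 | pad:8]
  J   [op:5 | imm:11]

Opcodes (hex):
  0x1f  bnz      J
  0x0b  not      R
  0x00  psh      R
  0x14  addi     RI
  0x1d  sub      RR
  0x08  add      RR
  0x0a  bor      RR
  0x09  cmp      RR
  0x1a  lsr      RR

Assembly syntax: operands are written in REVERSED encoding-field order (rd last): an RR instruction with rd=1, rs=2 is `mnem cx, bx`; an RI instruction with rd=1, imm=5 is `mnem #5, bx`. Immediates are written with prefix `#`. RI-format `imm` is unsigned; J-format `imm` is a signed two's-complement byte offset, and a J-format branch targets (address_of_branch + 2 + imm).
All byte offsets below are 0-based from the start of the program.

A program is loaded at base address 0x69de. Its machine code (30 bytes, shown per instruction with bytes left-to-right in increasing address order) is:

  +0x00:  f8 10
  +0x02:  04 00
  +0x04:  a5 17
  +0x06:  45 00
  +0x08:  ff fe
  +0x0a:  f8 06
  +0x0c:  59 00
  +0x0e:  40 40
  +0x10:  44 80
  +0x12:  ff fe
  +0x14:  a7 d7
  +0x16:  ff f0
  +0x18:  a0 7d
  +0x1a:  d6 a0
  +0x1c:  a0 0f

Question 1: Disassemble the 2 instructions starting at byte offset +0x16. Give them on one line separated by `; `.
bnz #-16; addi #125, ax

[16] ff f0 → 0xfff0
  top 5b → 0x1f → bnz [J]
  imm@[10:0]=0x7f0 (s11→-16) ⇒ #-16
[18] a0 7d → 0xa07d
  top 5b → 0x14 → addi [RI]
  rd@[10:8]=0x0 ⇒ ax
  imm@[7:0]=0x7d ⇒ #125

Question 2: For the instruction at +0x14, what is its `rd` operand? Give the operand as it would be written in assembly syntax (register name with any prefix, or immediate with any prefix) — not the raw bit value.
sp

off 0x14: read a7 d7 as big → 0xa7d7
  op=0xa7d7>>11=0x14 ⇒ addi (RI)
  rd@[10:8]=0x7 ⇒ sp
  imm@[7:0]=0xd7 ⇒ #215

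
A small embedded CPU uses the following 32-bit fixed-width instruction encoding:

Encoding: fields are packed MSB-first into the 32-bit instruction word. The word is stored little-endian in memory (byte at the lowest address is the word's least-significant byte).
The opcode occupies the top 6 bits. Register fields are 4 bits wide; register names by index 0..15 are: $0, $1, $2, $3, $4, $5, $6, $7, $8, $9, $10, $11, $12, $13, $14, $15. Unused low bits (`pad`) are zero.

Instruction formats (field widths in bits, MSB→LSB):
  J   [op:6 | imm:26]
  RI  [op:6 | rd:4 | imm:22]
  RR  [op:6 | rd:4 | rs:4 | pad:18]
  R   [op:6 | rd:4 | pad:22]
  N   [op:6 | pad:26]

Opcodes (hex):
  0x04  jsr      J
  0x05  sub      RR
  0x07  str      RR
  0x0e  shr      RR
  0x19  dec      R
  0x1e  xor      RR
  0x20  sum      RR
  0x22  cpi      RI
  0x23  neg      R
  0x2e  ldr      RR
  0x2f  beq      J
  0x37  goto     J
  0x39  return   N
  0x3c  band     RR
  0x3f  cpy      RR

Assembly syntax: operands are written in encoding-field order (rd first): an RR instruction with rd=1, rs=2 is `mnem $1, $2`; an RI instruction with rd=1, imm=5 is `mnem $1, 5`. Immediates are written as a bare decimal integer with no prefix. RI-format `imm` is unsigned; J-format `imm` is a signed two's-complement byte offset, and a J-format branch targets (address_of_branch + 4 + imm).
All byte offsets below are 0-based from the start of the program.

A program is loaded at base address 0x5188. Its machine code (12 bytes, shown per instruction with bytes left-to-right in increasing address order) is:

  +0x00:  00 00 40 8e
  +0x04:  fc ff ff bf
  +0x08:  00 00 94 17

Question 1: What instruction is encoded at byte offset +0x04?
beq -4

off 0x04: read fc ff ff bf as little → 0xbffffffc
  opcode bits[31:26]=0x2f: beq/J
  imm@[25:0]=0x3fffffc (s26→-4) ⇒ -4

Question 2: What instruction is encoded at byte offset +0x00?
+0x00: 00 00 40 8e ⇒ word 0x8e400000 (little)
  op=0x8e400000>>26=0x23 ⇒ neg (R)
  [25:22] rd=9 = $9

neg $9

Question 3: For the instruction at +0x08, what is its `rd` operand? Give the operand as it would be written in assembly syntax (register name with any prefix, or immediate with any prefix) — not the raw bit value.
+0x08: 00 00 94 17 ⇒ word 0x17940000 (little)
  op=0x17940000>>26=0x5 ⇒ sub (RR)
  rd: (w>>22)&0xf=0xe → $14
  rs: (w>>18)&0xf=0x5 → $5

$14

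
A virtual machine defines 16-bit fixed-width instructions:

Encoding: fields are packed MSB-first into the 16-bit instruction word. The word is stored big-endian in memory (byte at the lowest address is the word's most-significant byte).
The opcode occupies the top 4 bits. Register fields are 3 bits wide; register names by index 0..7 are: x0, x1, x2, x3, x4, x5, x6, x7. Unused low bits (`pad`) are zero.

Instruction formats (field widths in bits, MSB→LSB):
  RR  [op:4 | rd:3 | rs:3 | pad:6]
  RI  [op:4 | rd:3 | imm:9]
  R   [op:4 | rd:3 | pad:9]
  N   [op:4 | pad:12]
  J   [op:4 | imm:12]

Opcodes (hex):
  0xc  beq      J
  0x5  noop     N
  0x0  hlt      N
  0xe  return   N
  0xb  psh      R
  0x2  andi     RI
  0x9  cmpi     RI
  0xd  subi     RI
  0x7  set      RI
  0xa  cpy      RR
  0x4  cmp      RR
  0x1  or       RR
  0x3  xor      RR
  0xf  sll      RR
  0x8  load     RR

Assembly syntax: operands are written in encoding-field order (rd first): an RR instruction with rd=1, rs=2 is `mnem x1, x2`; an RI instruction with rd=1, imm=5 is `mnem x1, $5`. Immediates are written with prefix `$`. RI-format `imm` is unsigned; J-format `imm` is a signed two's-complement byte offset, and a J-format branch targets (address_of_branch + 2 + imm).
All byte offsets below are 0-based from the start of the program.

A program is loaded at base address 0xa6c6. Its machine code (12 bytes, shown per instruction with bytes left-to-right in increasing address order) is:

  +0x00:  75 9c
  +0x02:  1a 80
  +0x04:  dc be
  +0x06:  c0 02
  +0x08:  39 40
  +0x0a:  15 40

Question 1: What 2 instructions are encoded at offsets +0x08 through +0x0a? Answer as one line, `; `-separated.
xor x4, x5; or x2, x5

off 0x08: read 39 40 as big → 0x3940
  op=0x3940>>12=0x3 ⇒ xor (RR)
  rd@[11:9]=0x4 ⇒ x4
  rs@[8:6]=0x5 ⇒ x5
off 0x0a: read 15 40 as big → 0x1540
  op=0x1540>>12=0x1 ⇒ or (RR)
  rd@[11:9]=0x2 ⇒ x2
  rs@[8:6]=0x5 ⇒ x5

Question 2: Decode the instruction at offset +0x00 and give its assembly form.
set x2, $412

[00] 75 9c → 0x759c
  op=0x759c>>12=0x7 ⇒ set (RI)
  rd: (w>>9)&0x7=0x2 → x2
  imm: (w>>0)&0x1ff=0x19c → $412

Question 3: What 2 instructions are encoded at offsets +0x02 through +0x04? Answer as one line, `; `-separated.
or x5, x2; subi x6, $190

+0x02: 1a 80 ⇒ word 0x1a80 (big)
  opcode bits[15:12]=0x1: or/RR
  rd@[11:9]=0x5 ⇒ x5
  rs@[8:6]=0x2 ⇒ x2
+0x04: dc be ⇒ word 0xdcbe (big)
  opcode bits[15:12]=0xd: subi/RI
  rd@[11:9]=0x6 ⇒ x6
  imm@[8:0]=0xbe ⇒ $190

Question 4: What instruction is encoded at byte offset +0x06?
beq $2

[06] c0 02 → 0xc002
  op=0xc002>>12=0xc ⇒ beq (J)
  imm: (w>>0)&0xfff=0x2 → $2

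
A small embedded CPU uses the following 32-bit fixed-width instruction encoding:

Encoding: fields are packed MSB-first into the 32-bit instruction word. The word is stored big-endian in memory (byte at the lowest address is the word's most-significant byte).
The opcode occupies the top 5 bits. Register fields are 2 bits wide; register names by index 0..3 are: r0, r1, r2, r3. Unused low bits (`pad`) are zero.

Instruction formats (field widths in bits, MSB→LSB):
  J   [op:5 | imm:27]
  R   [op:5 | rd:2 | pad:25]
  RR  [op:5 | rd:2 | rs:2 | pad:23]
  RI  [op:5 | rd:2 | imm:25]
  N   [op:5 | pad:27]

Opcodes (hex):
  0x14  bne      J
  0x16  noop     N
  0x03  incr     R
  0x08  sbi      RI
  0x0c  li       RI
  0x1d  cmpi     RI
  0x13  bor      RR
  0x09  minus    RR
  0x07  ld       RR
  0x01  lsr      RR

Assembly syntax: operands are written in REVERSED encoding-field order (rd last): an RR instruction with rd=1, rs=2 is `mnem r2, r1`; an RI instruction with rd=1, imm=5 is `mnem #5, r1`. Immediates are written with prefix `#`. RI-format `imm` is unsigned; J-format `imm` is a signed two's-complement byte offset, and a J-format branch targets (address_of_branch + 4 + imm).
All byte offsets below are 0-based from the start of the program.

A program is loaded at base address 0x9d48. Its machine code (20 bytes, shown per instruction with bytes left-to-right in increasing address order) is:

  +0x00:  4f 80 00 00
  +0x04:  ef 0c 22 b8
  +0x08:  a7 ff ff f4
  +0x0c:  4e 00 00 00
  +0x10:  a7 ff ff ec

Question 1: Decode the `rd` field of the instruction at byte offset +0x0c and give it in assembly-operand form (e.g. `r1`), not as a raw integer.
@+0c  big-endian(4e 00 00 00) = 0x4e000000
  opcode bits[31:27]=0x9: minus/RR
  rd: (w>>25)&0x3=0x3 → r3
  rs: (w>>23)&0x3=0x0 → r0

r3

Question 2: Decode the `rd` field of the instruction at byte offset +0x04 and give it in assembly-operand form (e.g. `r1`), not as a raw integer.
r3

[04] ef 0c 22 b8 → 0xef0c22b8
  top 5b → 0x1d → cmpi [RI]
  rd: (w>>25)&0x3=0x3 → r3
  imm: (w>>0)&0x1ffffff=0x10c22b8 → #17572536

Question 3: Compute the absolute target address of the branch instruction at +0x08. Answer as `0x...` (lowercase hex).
+0x08: a7 ff ff f4 ⇒ word 0xa7fffff4 (big)
  opcode bits[31:27]=0x14: bne/J
  [26:0] imm=134217716 (s27→-12) = #-12
  target = base 0x9d48 + off 0x08 + 4 + imm -12 = 0x9d48

0x9d48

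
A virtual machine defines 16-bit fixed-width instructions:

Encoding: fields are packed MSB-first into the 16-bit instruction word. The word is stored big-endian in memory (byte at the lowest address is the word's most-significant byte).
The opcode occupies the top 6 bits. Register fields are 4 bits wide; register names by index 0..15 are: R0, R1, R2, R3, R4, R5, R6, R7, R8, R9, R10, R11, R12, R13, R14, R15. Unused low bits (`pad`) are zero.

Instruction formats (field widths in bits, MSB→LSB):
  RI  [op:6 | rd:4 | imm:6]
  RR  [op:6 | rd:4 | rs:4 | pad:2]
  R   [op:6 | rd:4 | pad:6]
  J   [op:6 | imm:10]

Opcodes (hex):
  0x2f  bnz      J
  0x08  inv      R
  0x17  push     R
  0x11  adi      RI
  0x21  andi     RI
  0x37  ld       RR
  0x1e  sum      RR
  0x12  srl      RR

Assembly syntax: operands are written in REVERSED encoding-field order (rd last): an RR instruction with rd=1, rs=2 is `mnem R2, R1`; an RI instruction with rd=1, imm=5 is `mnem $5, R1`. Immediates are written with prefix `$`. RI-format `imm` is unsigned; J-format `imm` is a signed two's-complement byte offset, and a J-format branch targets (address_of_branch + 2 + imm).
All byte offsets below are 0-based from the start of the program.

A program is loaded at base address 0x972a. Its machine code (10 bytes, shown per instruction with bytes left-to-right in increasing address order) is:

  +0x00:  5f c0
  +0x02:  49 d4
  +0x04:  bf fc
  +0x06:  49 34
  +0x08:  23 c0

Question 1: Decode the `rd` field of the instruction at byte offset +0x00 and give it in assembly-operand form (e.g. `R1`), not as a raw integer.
@+00  big-endian(5f c0) = 0x5fc0
  op=0x5fc0>>10=0x17 ⇒ push (R)
  [9:6] rd=15 = R15

R15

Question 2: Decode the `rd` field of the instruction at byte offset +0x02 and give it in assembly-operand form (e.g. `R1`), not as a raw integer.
R7

[02] 49 d4 → 0x49d4
  top 6b → 0x12 → srl [RR]
  rd: (w>>6)&0xf=0x7 → R7
  rs: (w>>2)&0xf=0x5 → R5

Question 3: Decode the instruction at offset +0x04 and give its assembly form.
[04] bf fc → 0xbffc
  op=0xbffc>>10=0x2f ⇒ bnz (J)
  imm: (w>>0)&0x3ff=0x3fc (s10→-4) → $-4

bnz $-4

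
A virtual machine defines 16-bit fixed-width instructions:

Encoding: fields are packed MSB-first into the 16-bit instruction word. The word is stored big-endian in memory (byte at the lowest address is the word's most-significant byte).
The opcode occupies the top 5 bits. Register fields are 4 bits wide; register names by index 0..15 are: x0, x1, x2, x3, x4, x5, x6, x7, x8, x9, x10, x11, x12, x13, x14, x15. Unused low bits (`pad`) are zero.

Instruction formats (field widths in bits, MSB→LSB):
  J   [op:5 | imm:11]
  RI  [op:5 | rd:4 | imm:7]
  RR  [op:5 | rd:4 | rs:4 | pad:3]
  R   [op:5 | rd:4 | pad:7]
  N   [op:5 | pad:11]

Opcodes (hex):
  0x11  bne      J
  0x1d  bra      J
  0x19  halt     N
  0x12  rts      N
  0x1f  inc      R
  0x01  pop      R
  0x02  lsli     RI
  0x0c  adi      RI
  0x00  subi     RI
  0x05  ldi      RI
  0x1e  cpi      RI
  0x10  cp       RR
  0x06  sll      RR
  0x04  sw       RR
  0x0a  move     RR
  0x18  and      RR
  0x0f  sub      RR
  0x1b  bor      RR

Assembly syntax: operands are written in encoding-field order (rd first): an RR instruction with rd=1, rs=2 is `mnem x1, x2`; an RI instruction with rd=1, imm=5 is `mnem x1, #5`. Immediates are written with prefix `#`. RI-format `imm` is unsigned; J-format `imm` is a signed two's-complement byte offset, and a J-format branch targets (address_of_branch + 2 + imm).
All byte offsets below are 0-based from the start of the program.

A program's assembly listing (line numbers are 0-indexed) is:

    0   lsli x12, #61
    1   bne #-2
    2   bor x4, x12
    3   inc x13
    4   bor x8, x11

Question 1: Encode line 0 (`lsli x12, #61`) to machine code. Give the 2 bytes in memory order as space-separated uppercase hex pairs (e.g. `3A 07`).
L0: lsli op=0x2:5|rd=12:4|imm=61:7 ⇒ 0x163d ⇒ big 16 3d

16 3D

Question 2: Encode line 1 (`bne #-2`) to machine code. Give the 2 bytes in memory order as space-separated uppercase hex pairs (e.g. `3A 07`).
line 1 (bne): pack op=0x11:5|imm=-2:11 = 0x8ffe; big→ 8f fe

8F FE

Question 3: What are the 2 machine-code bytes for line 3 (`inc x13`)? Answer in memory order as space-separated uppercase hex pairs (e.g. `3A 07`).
FE 80

3. inc fields op=0x1f:5|rd=13:4|pad=0:7 → word fe80h → fe 80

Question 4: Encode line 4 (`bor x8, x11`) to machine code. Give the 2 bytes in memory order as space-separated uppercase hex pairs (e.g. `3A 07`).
DC 58

4. bor fields op=0x1b:5|rd=8:4|rs=11:4|pad=0:3 → word dc58h → dc 58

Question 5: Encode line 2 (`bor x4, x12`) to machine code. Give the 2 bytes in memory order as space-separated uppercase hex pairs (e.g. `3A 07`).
DA 60

line 2 (bor): pack op=0x1b:5|rd=4:4|rs=12:4|pad=0:3 = 0xda60; big→ da 60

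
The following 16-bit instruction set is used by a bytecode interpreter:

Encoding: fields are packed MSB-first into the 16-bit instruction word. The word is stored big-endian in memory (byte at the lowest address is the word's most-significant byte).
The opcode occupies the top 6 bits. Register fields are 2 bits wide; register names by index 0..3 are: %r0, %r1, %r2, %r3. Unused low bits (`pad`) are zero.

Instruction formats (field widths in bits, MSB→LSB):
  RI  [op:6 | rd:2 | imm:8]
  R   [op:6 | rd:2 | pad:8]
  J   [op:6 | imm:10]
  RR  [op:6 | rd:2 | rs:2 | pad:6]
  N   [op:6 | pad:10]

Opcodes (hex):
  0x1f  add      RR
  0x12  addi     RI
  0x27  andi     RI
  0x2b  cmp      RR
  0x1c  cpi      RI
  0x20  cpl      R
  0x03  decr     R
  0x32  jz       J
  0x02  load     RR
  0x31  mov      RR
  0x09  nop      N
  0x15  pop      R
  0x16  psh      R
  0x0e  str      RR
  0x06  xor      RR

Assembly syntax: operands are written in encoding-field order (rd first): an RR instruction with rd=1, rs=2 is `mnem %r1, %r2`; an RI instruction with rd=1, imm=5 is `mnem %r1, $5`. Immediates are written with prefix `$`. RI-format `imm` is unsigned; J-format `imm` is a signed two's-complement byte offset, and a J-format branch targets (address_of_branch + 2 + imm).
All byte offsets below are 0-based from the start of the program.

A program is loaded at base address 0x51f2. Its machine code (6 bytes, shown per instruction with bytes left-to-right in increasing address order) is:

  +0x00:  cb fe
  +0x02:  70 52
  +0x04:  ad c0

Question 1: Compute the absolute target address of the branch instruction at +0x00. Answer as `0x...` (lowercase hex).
0x51f2

off 0x00: read cb fe as big → 0xcbfe
  op=0xcbfe>>10=0x32 ⇒ jz (J)
  imm: (w>>0)&0x3ff=0x3fe (s10→-2) → $-2
  target = base 0x51f2 + off 0x00 + 2 + imm -2 = 0x51f2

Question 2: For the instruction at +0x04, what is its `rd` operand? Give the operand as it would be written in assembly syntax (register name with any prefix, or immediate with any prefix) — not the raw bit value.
%r1

@+04  big-endian(ad c0) = 0xadc0
  opcode bits[15:10]=0x2b: cmp/RR
  [9:8] rd=1 = %r1
  [7:6] rs=3 = %r3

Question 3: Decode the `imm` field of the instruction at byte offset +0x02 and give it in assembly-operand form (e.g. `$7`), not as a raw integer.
off 0x02: read 70 52 as big → 0x7052
  opcode bits[15:10]=0x1c: cpi/RI
  rd@[9:8]=0x0 ⇒ %r0
  imm@[7:0]=0x52 ⇒ $82

$82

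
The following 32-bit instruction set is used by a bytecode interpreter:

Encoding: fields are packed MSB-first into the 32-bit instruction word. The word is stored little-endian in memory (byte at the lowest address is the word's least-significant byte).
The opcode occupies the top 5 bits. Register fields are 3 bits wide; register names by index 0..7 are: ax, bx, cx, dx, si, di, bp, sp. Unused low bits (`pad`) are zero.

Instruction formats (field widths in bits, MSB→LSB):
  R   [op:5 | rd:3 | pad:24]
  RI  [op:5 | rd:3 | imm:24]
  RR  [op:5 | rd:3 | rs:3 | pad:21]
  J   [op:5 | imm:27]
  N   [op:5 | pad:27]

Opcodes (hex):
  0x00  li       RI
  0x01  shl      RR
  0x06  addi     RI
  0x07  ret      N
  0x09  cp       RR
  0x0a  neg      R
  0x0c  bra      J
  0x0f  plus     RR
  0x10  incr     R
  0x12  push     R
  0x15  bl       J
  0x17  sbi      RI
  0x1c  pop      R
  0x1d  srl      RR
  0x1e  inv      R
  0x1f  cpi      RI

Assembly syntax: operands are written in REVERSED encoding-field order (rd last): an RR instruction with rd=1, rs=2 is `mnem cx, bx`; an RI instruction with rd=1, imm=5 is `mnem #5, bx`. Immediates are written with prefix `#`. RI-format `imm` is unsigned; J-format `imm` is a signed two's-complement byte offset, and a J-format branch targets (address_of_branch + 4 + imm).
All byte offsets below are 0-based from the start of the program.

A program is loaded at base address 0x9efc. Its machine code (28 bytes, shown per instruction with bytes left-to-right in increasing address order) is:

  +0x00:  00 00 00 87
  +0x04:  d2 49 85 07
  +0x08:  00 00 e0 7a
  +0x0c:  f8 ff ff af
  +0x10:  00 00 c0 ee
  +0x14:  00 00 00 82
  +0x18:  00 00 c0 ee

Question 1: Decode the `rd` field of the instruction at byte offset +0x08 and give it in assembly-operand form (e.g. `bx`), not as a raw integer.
cx

+0x08: 00 00 e0 7a ⇒ word 0x7ae00000 (little)
  op=0x7ae00000>>27=0xf ⇒ plus (RR)
  rd: (w>>24)&0x7=0x2 → cx
  rs: (w>>21)&0x7=0x7 → sp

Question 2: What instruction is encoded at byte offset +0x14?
incr cx

off 0x14: read 00 00 00 82 as little → 0x82000000
  op=0x82000000>>27=0x10 ⇒ incr (R)
  rd@[26:24]=0x2 ⇒ cx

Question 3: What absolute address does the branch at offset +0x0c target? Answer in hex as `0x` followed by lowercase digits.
+0x0c: f8 ff ff af ⇒ word 0xaffffff8 (little)
  top 5b → 0x15 → bl [J]
  [26:0] imm=134217720 (s27→-8) = #-8
  target = base 0x9efc + off 0x0c + 4 + imm -8 = 0x9f04

0x9f04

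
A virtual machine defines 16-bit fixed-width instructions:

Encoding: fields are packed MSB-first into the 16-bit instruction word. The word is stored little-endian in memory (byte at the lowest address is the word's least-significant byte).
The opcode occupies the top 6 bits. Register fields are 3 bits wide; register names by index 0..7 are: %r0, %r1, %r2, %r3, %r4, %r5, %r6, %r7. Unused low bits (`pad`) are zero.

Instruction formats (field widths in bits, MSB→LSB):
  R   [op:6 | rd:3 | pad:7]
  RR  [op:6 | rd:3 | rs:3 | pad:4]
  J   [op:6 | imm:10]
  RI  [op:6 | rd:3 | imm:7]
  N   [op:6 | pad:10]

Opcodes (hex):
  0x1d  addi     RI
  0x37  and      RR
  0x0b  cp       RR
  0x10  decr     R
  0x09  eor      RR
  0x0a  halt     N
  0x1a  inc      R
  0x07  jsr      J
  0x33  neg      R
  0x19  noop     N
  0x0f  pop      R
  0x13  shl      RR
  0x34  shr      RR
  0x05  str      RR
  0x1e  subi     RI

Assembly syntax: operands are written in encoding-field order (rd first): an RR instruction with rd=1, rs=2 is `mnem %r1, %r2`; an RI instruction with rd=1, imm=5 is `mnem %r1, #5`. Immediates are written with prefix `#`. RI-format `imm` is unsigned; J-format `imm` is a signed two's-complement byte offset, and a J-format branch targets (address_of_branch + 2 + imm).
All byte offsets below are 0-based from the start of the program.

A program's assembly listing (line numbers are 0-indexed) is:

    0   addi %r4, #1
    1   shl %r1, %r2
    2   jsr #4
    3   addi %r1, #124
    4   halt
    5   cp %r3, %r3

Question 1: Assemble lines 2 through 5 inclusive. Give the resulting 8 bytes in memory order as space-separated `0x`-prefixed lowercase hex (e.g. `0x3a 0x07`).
0x04 0x1c 0xfc 0x74 0x00 0x28 0xb0 0x2d

line 2 (jsr): pack op=0x7:6|imm=4:10 = 0x1c04; little→ 04 1c
line 3 (addi): pack op=0x1d:6|rd=1:3|imm=124:7 = 0x74fc; little→ fc 74
line 4 (halt): pack op=0xa:6|pad=0:10 = 0x2800; little→ 00 28
line 5 (cp): pack op=0xb:6|rd=3:3|rs=3:3|pad=0:4 = 0x2db0; little→ b0 2d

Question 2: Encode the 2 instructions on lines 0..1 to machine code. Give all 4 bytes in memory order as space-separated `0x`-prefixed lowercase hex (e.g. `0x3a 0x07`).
0x01 0x76 0xa0 0x4c

L0: addi op=0x1d:6|rd=4:3|imm=1:7 ⇒ 0x7601 ⇒ little 01 76
L1: shl op=0x13:6|rd=1:3|rs=2:3|pad=0:4 ⇒ 0x4ca0 ⇒ little a0 4c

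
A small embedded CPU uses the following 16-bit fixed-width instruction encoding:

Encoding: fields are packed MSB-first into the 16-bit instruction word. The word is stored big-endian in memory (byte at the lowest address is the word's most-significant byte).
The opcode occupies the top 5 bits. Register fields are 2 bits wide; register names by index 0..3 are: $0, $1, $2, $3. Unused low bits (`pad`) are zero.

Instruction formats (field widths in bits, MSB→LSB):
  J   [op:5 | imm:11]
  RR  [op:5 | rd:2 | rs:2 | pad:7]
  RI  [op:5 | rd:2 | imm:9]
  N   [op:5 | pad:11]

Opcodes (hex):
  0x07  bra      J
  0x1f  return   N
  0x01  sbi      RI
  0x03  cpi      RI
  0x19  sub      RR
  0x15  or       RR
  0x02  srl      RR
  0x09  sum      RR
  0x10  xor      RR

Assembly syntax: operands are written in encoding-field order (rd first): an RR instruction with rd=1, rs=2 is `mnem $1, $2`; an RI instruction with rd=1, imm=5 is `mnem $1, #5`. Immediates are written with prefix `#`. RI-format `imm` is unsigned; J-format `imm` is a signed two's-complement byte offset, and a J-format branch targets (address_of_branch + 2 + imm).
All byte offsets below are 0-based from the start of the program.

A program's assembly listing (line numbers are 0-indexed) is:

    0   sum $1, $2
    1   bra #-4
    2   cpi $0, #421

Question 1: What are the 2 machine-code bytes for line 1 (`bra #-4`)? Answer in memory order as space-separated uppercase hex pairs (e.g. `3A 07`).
3F FC

L1: bra op=0x7:5|imm=-4:11 ⇒ 0x3ffc ⇒ big 3f fc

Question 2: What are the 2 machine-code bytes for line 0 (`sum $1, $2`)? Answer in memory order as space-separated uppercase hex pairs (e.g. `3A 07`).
4B 00

0. sum fields op=0x9:5|rd=1:2|rs=2:2|pad=0:7 → word 4b00h → 4b 00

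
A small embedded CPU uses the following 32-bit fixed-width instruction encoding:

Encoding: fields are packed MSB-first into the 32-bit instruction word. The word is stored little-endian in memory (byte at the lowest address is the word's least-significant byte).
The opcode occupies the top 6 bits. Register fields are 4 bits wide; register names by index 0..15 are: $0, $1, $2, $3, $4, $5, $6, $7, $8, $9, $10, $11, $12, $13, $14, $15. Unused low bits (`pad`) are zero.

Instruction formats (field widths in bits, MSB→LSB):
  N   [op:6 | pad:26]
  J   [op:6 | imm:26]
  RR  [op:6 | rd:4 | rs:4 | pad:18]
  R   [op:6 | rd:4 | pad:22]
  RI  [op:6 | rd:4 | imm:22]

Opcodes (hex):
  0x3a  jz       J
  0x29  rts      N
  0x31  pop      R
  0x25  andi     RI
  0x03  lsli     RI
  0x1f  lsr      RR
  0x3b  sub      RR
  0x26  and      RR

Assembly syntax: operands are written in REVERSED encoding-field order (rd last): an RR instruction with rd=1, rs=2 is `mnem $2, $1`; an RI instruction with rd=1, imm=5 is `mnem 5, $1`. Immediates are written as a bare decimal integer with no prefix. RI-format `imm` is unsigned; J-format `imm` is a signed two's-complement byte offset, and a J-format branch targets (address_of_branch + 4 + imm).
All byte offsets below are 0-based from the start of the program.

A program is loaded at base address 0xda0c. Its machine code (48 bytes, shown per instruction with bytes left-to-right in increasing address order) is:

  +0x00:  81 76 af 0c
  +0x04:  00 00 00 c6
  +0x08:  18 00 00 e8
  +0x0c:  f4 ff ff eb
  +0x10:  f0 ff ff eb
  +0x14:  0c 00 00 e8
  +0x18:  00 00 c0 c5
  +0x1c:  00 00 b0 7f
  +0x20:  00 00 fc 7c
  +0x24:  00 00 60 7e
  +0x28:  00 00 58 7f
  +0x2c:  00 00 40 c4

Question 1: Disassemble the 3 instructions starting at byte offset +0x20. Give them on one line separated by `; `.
lsr $15, $3; lsr $8, $9; lsr $6, $13

@+20  little-endian(00 00 fc 7c) = 0x7cfc0000
  opcode bits[31:26]=0x1f: lsr/RR
  [25:22] rd=3 = $3
  [21:18] rs=15 = $15
@+24  little-endian(00 00 60 7e) = 0x7e600000
  opcode bits[31:26]=0x1f: lsr/RR
  [25:22] rd=9 = $9
  [21:18] rs=8 = $8
@+28  little-endian(00 00 58 7f) = 0x7f580000
  opcode bits[31:26]=0x1f: lsr/RR
  [25:22] rd=13 = $13
  [21:18] rs=6 = $6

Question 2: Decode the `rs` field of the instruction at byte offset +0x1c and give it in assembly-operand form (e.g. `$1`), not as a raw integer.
$12

+0x1c: 00 00 b0 7f ⇒ word 0x7fb00000 (little)
  op=0x7fb00000>>26=0x1f ⇒ lsr (RR)
  rd: (w>>22)&0xf=0xe → $14
  rs: (w>>18)&0xf=0xc → $12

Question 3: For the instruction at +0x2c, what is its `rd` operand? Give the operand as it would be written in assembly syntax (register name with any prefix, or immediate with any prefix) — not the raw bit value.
$1

@+2c  little-endian(00 00 40 c4) = 0xc4400000
  opcode bits[31:26]=0x31: pop/R
  [25:22] rd=1 = $1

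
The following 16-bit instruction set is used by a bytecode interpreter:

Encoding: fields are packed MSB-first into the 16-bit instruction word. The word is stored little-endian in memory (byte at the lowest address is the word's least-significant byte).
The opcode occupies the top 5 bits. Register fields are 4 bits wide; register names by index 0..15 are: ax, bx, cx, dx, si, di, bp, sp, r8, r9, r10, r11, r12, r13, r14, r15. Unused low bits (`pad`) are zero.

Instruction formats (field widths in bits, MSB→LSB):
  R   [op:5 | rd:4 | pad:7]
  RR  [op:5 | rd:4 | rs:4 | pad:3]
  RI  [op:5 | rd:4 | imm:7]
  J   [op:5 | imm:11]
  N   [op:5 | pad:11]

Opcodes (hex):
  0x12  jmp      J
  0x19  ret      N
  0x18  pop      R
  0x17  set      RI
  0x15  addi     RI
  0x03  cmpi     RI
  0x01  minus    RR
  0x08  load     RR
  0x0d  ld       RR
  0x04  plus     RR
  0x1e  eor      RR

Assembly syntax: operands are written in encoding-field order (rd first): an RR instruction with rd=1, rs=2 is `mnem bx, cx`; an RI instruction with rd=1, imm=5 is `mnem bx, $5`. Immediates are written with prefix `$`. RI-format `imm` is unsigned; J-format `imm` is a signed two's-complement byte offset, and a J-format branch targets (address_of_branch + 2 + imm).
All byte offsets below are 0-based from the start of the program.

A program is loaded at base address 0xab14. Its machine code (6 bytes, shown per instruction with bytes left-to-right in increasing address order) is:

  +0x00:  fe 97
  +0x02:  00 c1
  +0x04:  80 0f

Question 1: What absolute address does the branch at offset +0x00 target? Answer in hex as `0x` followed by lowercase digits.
[00] fe 97 → 0x97fe
  top 5b → 0x12 → jmp [J]
  imm@[10:0]=0x7fe (s11→-2) ⇒ $-2
  target = base 0xab14 + off 0x00 + 2 + imm -2 = 0xab14

0xab14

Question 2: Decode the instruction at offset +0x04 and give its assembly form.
off 0x04: read 80 0f as little → 0x0f80
  op=0x0f80>>11=0x1 ⇒ minus (RR)
  rd@[10:7]=0xf ⇒ r15
  rs@[6:3]=0x0 ⇒ ax

minus r15, ax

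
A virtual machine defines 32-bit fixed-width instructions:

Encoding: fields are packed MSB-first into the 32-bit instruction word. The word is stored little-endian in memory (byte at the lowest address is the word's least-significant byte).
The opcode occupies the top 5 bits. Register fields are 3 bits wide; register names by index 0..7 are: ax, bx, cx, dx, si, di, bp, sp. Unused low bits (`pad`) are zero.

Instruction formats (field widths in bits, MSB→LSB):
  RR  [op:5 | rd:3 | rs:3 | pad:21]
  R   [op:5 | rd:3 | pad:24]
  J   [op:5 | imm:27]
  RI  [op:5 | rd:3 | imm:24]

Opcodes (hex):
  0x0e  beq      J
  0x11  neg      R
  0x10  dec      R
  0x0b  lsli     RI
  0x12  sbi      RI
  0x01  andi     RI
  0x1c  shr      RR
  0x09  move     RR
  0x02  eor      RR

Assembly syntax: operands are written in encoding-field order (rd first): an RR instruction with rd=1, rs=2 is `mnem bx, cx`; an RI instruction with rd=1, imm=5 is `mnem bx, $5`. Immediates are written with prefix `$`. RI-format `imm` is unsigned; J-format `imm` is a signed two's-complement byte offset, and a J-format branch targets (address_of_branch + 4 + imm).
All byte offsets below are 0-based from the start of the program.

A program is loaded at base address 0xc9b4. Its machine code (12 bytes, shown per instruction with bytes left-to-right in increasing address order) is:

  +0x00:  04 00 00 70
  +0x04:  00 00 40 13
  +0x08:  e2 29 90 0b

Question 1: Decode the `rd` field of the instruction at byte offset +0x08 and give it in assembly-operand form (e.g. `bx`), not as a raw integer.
@+08  little-endian(e2 29 90 0b) = 0x0b9029e2
  top 5b → 0x1 → andi [RI]
  rd: (w>>24)&0x7=0x3 → dx
  imm: (w>>0)&0xffffff=0x9029e2 → $9447906

dx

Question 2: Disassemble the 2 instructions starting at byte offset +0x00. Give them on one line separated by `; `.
off 0x00: read 04 00 00 70 as little → 0x70000004
  opcode bits[31:27]=0xe: beq/J
  [26:0] imm=4 = $4
off 0x04: read 00 00 40 13 as little → 0x13400000
  opcode bits[31:27]=0x2: eor/RR
  [26:24] rd=3 = dx
  [23:21] rs=2 = cx

beq $4; eor dx, cx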